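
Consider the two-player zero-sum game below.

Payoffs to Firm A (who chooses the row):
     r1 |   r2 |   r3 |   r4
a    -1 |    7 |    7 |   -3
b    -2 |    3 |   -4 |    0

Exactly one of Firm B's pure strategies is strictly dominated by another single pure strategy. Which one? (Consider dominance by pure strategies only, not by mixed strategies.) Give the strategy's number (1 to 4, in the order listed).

Firm B prefers columns that give Firm A less. Compare r2 with r1: -1 < 7, -2 < 3.
So r1 strictly dominates r2 for Firm B; r2 is strictly dominated.

2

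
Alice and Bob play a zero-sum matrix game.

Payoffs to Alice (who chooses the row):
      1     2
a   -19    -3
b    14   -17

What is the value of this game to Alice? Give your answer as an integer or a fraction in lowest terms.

-365/47

Row minima are -19 and -17, so Alice's maximin is -17; column maxima are 14 and -3, so Bob's minimax is -3. These differ, so the equilibrium is in mixed strategies.
Let Alice play a with probability p. Bob is indifferent when −19p + 14(1−p) = −3p − 17(1−p), giving p = 31/47.
Let Bob play 1 with probability q. Alice is indifferent when −19q − 3(1−q) = 14q − 17(1−q), giving q = 14/47.
The value is -19·(14/47) + (-3)·(33/47) = -365/47.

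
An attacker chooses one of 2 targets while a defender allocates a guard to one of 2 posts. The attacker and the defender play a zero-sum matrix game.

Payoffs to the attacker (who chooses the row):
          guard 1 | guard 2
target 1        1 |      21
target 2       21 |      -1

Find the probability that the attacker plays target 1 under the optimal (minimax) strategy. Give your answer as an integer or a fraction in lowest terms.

Row minima are 1 and -1, so the attacker's maximin is 1; column maxima are 21 and 21, so the defender's minimax is 21. These differ, so the equilibrium is in mixed strategies.
Let the attacker play target 1 with probability p. The defender is indifferent when p + 21(1−p) = 21p − (1−p), giving p = 11/21.

11/21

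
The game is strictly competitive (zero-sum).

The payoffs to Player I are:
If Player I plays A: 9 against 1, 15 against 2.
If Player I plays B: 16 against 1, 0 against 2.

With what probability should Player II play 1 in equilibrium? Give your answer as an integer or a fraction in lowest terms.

15/22

Row minima are 9 and 0, so Player I's maximin is 9; column maxima are 16 and 15, so Player II's minimax is 15. These differ, so the equilibrium is in mixed strategies.
Let Player II play 1 with probability q. Player I is indifferent when 9q + 15(1−q) = 16q, giving q = 15/22.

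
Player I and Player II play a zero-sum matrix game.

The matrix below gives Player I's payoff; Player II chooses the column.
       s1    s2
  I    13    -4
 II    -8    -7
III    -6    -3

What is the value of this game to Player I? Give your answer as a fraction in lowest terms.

-63/20

Row II is strictly dominated by row III, so Player I never plays it.
The remaining 2×2 game on (I, III) × (s1, s2) has no saddle point. Let Player I play I with probability p; indifference gives 13p − 6(1−p) = −4p − 3(1−p), so p = 3/20.
Similarly Player II's optimal q on s1 is 1/20, and the value is 13·(1/20) + (-4)·(19/20) = -63/20.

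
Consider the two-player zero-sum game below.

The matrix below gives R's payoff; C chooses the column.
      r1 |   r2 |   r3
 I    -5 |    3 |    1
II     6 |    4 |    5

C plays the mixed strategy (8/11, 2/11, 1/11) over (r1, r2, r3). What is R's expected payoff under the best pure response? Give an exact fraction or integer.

61/11

I: (-5)·(8/11) + (3)·(2/11) + (1)·(1/11) = -3.
II: (6)·(8/11) + (4)·(2/11) + (5)·(1/11) = 61/11.
The best pure response is II with expected payoff 61/11.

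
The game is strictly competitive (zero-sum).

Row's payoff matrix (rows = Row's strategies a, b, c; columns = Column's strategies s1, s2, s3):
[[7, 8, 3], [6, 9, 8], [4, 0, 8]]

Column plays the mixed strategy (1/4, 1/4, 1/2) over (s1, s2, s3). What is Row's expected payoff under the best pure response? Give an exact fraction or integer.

a: (7)·(1/4) + (8)·(1/4) + (3)·(1/2) = 21/4.
b: (6)·(1/4) + (9)·(1/4) + (8)·(1/2) = 31/4.
c: (4)·(1/4) + (0)·(1/4) + (8)·(1/2) = 5.
The best pure response is b with expected payoff 31/4.

31/4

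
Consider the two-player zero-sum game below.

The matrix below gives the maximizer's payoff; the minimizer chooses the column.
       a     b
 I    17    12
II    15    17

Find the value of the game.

109/7

Row minima are 12 and 15, so the maximizer's maximin is 15; column maxima are 17 and 17, so the minimizer's minimax is 17. These differ, so the equilibrium is in mixed strategies.
Let the maximizer play I with probability p. The minimizer is indifferent when 17p + 15(1−p) = 12p + 17(1−p), giving p = 2/7.
Let the minimizer play a with probability q. The maximizer is indifferent when 17q + 12(1−q) = 15q + 17(1−q), giving q = 5/7.
The value is 17·(5/7) + (12)·(2/7) = 109/7.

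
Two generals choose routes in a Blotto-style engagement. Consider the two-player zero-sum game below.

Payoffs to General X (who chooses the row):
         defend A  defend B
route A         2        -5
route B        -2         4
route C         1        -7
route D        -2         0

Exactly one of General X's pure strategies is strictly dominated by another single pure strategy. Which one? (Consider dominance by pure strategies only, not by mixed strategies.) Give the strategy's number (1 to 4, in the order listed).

3

Compare route C with route A: 2 > 1, -5 > -7.
So route A strictly dominates route C for General X; route C is strictly dominated.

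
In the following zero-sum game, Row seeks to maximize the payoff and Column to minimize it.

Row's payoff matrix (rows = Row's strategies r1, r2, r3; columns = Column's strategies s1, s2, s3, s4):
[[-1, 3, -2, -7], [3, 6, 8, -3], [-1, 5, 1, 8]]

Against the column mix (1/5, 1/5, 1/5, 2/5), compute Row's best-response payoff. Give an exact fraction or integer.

21/5

r1: (-1)·(1/5) + (3)·(1/5) + (-2)·(1/5) + (-7)·(2/5) = -14/5.
r2: (3)·(1/5) + (6)·(1/5) + (8)·(1/5) + (-3)·(2/5) = 11/5.
r3: (-1)·(1/5) + (5)·(1/5) + (1)·(1/5) + (8)·(2/5) = 21/5.
The best pure response is r3 with expected payoff 21/5.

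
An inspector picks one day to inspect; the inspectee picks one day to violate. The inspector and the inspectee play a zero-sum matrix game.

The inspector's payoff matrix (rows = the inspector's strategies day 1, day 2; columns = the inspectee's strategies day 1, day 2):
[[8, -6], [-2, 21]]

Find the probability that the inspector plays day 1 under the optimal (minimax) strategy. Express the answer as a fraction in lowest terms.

23/37

Row minima are -6 and -2, so the inspector's maximin is -2; column maxima are 8 and 21, so the inspectee's minimax is 8. These differ, so the equilibrium is in mixed strategies.
Let the inspector play day 1 with probability p. The inspectee is indifferent when 8p − 2(1−p) = −6p + 21(1−p), giving p = 23/37.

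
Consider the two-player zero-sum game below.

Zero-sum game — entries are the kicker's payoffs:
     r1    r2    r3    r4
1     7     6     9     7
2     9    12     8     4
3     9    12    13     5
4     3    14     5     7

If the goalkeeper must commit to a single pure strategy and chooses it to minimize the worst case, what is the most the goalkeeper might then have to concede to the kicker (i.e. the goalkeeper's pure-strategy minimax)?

7

The worst case (largest entry) in each column is r1: 9, r2: 14, r3: 13, r4: 7.
The best (smallest) of these is 7.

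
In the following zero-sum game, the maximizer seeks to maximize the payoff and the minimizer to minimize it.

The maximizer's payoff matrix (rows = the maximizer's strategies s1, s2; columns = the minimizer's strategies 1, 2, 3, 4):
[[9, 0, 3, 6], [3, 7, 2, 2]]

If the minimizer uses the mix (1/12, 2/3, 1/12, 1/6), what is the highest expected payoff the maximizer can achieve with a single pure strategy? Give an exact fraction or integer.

65/12

s1: (9)·(1/12) + (0)·(2/3) + (3)·(1/12) + (6)·(1/6) = 2.
s2: (3)·(1/12) + (7)·(2/3) + (2)·(1/12) + (2)·(1/6) = 65/12.
The best pure response is s2 with expected payoff 65/12.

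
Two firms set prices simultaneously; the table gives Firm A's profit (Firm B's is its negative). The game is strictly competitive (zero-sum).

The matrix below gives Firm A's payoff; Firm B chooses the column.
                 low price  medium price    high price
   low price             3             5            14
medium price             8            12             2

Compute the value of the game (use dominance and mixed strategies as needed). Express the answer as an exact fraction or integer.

Column medium price is strictly dominated by low price for Firm B (it gives Firm A more in every row).
The remaining 2×2 game on (low price, medium price) × (low price, high price) has no saddle point. Let Firm A play low price with probability p; indifference gives 3p + 8(1−p) = 14p + 2(1−p), so p = 6/17.
Similarly Firm B's optimal q on low price is 12/17, and the value is 3·(12/17) + (14)·(5/17) = 106/17.

106/17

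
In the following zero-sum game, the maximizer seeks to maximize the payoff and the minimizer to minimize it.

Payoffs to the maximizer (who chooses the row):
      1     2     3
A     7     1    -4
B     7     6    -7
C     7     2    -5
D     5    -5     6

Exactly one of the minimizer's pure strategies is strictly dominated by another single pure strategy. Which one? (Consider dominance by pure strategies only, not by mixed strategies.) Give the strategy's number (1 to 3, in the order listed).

The minimizer prefers columns that give the maximizer less. Compare 1 with 2: 1 < 7, 6 < 7, 2 < 7, -5 < 5.
So 2 strictly dominates 1 for the minimizer; 1 is strictly dominated.

1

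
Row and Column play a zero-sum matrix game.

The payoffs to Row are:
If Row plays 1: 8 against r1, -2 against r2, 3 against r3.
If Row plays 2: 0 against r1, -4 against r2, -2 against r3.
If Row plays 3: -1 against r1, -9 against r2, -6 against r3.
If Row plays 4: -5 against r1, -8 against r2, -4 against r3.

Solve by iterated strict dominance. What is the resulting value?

-2

Row 2 is strictly dominated by row 1 (8>0, -2>-4, 3>-2); eliminate 2.
Column r3 is strictly dominated by r2 for Column (-2<3, -9<-6, -8<-4); eliminate r3.
Row 3 is strictly dominated by row 1 (8>-1, -2>-9); eliminate 3.
Column r1 is strictly dominated by r2 for Column (-2<8, -8<-5); eliminate r1.
Row 4 is strictly dominated by row 1 (-2>-8); eliminate 4.
Only (1, r2) remains, with payoff -2.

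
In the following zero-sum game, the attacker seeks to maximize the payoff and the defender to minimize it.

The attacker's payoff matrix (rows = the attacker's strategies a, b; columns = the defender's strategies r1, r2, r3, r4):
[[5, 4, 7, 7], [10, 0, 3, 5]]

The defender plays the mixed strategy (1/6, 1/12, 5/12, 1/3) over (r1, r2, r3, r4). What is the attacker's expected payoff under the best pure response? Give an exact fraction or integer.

77/12

a: (5)·(1/6) + (4)·(1/12) + (7)·(5/12) + (7)·(1/3) = 77/12.
b: (10)·(1/6) + (0)·(1/12) + (3)·(5/12) + (5)·(1/3) = 55/12.
The best pure response is a with expected payoff 77/12.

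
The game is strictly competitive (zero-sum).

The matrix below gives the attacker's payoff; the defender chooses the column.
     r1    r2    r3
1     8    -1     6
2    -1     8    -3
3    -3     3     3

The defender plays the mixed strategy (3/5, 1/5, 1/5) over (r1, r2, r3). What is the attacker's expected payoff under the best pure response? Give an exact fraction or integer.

29/5

1: (8)·(3/5) + (-1)·(1/5) + (6)·(1/5) = 29/5.
2: (-1)·(3/5) + (8)·(1/5) + (-3)·(1/5) = 2/5.
3: (-3)·(3/5) + (3)·(1/5) + (3)·(1/5) = -3/5.
The best pure response is 1 with expected payoff 29/5.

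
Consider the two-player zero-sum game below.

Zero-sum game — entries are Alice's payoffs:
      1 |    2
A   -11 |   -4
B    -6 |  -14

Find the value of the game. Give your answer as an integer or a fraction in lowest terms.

Row minima are -11 and -14, so Alice's maximin is -11; column maxima are -6 and -4, so Bob's minimax is -6. These differ, so the equilibrium is in mixed strategies.
Let Alice play A with probability p. Bob is indifferent when −11p − 6(1−p) = −4p − 14(1−p), giving p = 8/15.
Let Bob play 1 with probability q. Alice is indifferent when −11q − 4(1−q) = −6q − 14(1−q), giving q = 2/3.
The value is -11·(2/3) + (-4)·(1/3) = -26/3.

-26/3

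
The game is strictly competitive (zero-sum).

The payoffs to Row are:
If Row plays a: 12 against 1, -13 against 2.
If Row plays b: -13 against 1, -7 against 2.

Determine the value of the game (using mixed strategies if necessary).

Row minima are -13 and -13, so Row's maximin is -13; column maxima are 12 and -7, so Column's minimax is -7. These differ, so the equilibrium is in mixed strategies.
Let Row play a with probability p. Column is indifferent when 12p − 13(1−p) = −13p − 7(1−p), giving p = 6/31.
Let Column play 1 with probability q. Row is indifferent when 12q − 13(1−q) = −13q − 7(1−q), giving q = 6/31.
The value is 12·(6/31) + (-13)·(25/31) = -253/31.

-253/31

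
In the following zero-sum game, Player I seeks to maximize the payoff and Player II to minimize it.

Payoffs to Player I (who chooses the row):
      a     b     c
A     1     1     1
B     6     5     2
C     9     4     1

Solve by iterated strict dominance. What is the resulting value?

Row A is strictly dominated by row B (6>1, 5>1, 2>1); eliminate A.
Column b is strictly dominated by c for Player II (2<5, 1<4); eliminate b.
Column a is strictly dominated by c for Player II (2<6, 1<9); eliminate a.
Row C is strictly dominated by row B (2>1); eliminate C.
Only (B, c) remains, with payoff 2.

2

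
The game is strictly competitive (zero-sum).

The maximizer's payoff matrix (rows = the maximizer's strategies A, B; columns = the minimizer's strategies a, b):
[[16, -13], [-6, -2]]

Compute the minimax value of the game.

Row minima are -13 and -6, so the maximizer's maximin is -6; column maxima are 16 and -2, so the minimizer's minimax is -2. These differ, so the equilibrium is in mixed strategies.
Let the maximizer play A with probability p. The minimizer is indifferent when 16p − 6(1−p) = −13p − 2(1−p), giving p = 4/33.
Let the minimizer play a with probability q. The maximizer is indifferent when 16q − 13(1−q) = −6q − 2(1−q), giving q = 1/3.
The value is 16·(1/3) + (-13)·(2/3) = -10/3.

-10/3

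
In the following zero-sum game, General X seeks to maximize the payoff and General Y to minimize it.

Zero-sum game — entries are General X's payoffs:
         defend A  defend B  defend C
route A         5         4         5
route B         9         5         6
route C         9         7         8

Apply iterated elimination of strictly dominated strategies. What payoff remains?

7

Row route A is strictly dominated by row route B (9>5, 5>4, 6>5); eliminate route A.
Column defend A is strictly dominated by defend B for General Y (5<9, 7<9); eliminate defend A.
Row route B is strictly dominated by row route C (7>5, 8>6); eliminate route B.
Column defend C is strictly dominated by defend B for General Y (7<8); eliminate defend C.
Only (route C, defend B) remains, with payoff 7.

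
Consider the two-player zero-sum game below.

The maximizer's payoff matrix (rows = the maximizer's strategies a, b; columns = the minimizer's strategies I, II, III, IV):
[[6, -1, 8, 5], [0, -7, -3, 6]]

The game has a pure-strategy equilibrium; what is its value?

-1

Row minima: -1, -7 → the maximizer's maximin is -1.
Column maxima: 6, -1, 8, 6 → the minimizer's minimax is -1.
They coincide at (a, II), so the value is -1.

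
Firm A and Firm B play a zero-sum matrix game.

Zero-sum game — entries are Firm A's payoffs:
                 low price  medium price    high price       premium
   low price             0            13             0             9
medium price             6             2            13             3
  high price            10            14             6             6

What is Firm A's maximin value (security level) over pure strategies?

The worst-case payoff for each row is low price: 0, medium price: 2, high price: 6.
The best of these is 6.

6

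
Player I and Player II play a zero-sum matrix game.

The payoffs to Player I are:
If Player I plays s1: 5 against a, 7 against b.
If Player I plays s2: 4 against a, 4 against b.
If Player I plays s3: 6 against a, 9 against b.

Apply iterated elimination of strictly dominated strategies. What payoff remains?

6

Row s2 is strictly dominated by row s1 (5>4, 7>4); eliminate s2.
Row s1 is strictly dominated by row s3 (6>5, 9>7); eliminate s1.
Column b is strictly dominated by a for Player II (6<9); eliminate b.
Only (s3, a) remains, with payoff 6.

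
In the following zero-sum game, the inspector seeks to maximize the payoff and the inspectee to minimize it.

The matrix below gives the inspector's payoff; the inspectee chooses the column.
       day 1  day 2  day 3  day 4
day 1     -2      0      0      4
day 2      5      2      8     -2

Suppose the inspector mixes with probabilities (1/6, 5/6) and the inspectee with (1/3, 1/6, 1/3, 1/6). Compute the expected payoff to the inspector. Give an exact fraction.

65/18

Against (1/3, 1/6, 1/3, 1/6), each row's expected payoff is day 1: 0; day 2: 13/3.
Taking the (1/6, 5/6)-weighted average: (1/6)·(0) + (5/6)·(13/3) = 65/18.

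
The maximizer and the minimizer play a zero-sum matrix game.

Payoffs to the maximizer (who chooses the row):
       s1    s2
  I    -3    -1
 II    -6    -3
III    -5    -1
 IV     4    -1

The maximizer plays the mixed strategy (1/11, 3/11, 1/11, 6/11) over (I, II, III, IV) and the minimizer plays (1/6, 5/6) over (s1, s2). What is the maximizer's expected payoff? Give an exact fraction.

-29/22

Against (1/6, 5/6), each row's expected payoff is I: -4/3; II: -7/2; III: -5/3; IV: -1/6.
Taking the (1/11, 3/11, 1/11, 6/11)-weighted average: (1/11)·(-4/3) + (3/11)·(-7/2) + (1/11)·(-5/3) + (6/11)·(-1/6) = -29/22.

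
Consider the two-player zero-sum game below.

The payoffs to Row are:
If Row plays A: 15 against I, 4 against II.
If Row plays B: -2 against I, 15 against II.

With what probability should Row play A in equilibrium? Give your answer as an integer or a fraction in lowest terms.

17/28

Row minima are 4 and -2, so Row's maximin is 4; column maxima are 15 and 15, so Column's minimax is 15. These differ, so the equilibrium is in mixed strategies.
Let Row play A with probability p. Column is indifferent when 15p − 2(1−p) = 4p + 15(1−p), giving p = 17/28.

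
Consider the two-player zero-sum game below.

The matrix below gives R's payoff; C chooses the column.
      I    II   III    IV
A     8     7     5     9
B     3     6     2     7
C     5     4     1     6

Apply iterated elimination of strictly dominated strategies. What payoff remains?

5

Row C is strictly dominated by row A (8>5, 7>4, 5>1, 9>6); eliminate C.
Column I is strictly dominated by III for C (5<8, 2<3); eliminate I.
Column II is strictly dominated by III for C (5<7, 2<6); eliminate II.
Column IV is strictly dominated by III for C (5<9, 2<7); eliminate IV.
Row B is strictly dominated by row A (5>2); eliminate B.
Only (A, III) remains, with payoff 5.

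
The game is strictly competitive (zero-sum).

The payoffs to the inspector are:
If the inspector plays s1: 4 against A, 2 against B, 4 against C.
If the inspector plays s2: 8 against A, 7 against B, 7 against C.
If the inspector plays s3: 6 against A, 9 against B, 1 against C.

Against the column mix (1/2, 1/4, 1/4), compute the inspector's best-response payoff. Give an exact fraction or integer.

15/2

s1: (4)·(1/2) + (2)·(1/4) + (4)·(1/4) = 7/2.
s2: (8)·(1/2) + (7)·(1/4) + (7)·(1/4) = 15/2.
s3: (6)·(1/2) + (9)·(1/4) + (1)·(1/4) = 11/2.
The best pure response is s2 with expected payoff 15/2.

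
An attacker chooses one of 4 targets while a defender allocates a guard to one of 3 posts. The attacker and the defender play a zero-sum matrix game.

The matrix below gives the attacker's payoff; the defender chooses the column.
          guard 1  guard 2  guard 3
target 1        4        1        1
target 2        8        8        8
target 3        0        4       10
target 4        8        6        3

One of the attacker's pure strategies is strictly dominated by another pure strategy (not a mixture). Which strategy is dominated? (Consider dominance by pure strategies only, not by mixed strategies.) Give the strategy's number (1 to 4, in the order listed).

Compare target 1 with target 2: 8 > 4, 8 > 1, 8 > 1.
So target 2 strictly dominates target 1 for the attacker; target 1 is strictly dominated.

1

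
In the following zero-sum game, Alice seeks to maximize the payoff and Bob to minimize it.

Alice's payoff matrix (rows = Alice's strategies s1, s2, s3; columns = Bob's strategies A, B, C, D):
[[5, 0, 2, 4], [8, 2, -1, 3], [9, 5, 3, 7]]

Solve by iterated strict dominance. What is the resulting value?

3

Column A is strictly dominated by B for Bob (0<5, 2<8, 5<9); eliminate A.
Column D is strictly dominated by B for Bob (0<4, 2<3, 5<7); eliminate D.
Row s1 is strictly dominated by row s3 (5>0, 3>2); eliminate s1.
Column B is strictly dominated by C for Bob (-1<2, 3<5); eliminate B.
Row s2 is strictly dominated by row s3 (3>-1); eliminate s2.
Only (s3, C) remains, with payoff 3.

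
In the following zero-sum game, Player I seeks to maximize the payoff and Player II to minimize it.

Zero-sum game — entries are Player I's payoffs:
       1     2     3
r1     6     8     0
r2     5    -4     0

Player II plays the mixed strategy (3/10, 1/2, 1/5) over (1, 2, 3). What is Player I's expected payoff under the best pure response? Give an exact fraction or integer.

29/5

r1: (6)·(3/10) + (8)·(1/2) + (0)·(1/5) = 29/5.
r2: (5)·(3/10) + (-4)·(1/2) + (0)·(1/5) = -1/2.
The best pure response is r1 with expected payoff 29/5.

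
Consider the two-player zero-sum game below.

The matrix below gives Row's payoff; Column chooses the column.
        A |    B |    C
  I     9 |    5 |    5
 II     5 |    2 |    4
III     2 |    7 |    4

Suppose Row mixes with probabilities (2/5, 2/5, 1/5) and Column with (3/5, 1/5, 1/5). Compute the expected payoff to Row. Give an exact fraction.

133/25

Against (3/5, 1/5, 1/5), each row's expected payoff is I: 37/5; II: 21/5; III: 17/5.
Taking the (2/5, 2/5, 1/5)-weighted average: (2/5)·(37/5) + (2/5)·(21/5) + (1/5)·(17/5) = 133/25.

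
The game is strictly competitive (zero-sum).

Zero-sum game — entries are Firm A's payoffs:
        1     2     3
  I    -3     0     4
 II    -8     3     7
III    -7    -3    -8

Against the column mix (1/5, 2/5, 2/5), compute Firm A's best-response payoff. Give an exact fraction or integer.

I: (-3)·(1/5) + (0)·(2/5) + (4)·(2/5) = 1.
II: (-8)·(1/5) + (3)·(2/5) + (7)·(2/5) = 12/5.
III: (-7)·(1/5) + (-3)·(2/5) + (-8)·(2/5) = -29/5.
The best pure response is II with expected payoff 12/5.

12/5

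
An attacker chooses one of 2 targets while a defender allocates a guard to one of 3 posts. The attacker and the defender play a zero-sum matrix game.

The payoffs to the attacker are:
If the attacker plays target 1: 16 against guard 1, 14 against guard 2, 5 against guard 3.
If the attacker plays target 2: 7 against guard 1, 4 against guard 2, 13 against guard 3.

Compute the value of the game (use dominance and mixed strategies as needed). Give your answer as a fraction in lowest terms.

Column guard 1 is strictly dominated by guard 2 for the defender (it gives the attacker more in every row).
The remaining 2×2 game on (target 1, target 2) × (guard 2, guard 3) has no saddle point. Let the attacker play target 1 with probability p; indifference gives 14p + 4(1−p) = 5p + 13(1−p), so p = 1/2.
Similarly the defender's optimal q on guard 2 is 4/9, and the value is 14·(4/9) + (5)·(5/9) = 9.

9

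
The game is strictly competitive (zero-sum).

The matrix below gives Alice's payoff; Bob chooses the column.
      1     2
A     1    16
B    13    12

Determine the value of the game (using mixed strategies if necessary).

Row minima are 1 and 12, so Alice's maximin is 12; column maxima are 13 and 16, so Bob's minimax is 13. These differ, so the equilibrium is in mixed strategies.
Let Alice play A with probability p. Bob is indifferent when p + 13(1−p) = 16p + 12(1−p), giving p = 1/16.
Let Bob play 1 with probability q. Alice is indifferent when q + 16(1−q) = 13q + 12(1−q), giving q = 1/4.
The value is 1·(1/4) + (16)·(3/4) = 49/4.

49/4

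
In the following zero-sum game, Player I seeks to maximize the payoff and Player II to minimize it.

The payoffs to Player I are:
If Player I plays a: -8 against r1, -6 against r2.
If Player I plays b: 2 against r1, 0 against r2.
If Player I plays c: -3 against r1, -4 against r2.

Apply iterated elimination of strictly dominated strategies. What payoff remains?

Row a is strictly dominated by row b (2>-8, 0>-6); eliminate a.
Row c is strictly dominated by row b (2>-3, 0>-4); eliminate c.
Column r1 is strictly dominated by r2 for Player II (0<2); eliminate r1.
Only (b, r2) remains, with payoff 0.

0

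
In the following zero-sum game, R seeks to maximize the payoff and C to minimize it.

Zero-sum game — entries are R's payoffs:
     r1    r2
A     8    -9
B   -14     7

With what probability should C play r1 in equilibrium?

Row minima are -9 and -14, so R's maximin is -9; column maxima are 8 and 7, so C's minimax is 7. These differ, so the equilibrium is in mixed strategies.
Let C play r1 with probability q. R is indifferent when 8q − 9(1−q) = −14q + 7(1−q), giving q = 8/19.

8/19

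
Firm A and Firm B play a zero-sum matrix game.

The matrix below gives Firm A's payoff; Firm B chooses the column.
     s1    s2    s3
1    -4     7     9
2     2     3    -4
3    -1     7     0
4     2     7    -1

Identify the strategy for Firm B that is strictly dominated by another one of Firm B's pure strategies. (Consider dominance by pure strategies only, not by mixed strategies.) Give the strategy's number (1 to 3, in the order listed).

Firm B prefers columns that give Firm A less. Compare s2 with s1: -4 < 7, 2 < 3, -1 < 7, 2 < 7.
So s1 strictly dominates s2 for Firm B; s2 is strictly dominated.

2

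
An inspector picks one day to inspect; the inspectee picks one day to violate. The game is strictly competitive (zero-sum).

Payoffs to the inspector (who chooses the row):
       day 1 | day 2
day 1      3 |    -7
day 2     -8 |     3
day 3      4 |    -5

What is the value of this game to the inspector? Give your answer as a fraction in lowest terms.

Row day 1 is strictly dominated by row day 3, so the inspector never plays it.
The remaining 2×2 game on (day 2, day 3) × (day 1, day 2) has no saddle point. Let the inspector play day 2 with probability p; indifference gives −8p + 4(1−p) = 3p − 5(1−p), so p = 9/20.
Similarly the inspectee's optimal q on day 1 is 2/5, and the value is -8·(2/5) + (3)·(3/5) = -7/5.

-7/5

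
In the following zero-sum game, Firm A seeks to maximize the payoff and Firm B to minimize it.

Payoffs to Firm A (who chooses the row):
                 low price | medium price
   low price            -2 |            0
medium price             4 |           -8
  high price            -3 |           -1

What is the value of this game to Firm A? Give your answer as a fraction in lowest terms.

Row high price is strictly dominated by row low price, so Firm A never plays it.
The remaining 2×2 game on (low price, medium price) × (low price, medium price) has no saddle point. Let Firm A play low price with probability p; indifference gives −2p + 4(1−p) = −8(1−p), so p = 6/7.
Similarly Firm B's optimal q on low price is 4/7, and the value is -2·(4/7) + (0)·(3/7) = -8/7.

-8/7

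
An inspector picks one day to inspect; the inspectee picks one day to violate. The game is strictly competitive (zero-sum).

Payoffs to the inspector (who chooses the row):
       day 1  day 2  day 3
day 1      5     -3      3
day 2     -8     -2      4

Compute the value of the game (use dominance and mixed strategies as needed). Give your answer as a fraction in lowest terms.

-17/7

Column day 3 is strictly dominated by day 2 for the inspectee (it gives the inspector more in every row).
The remaining 2×2 game on (day 1, day 2) × (day 1, day 2) has no saddle point. Let the inspector play day 1 with probability p; indifference gives 5p − 8(1−p) = −3p − 2(1−p), so p = 3/7.
Similarly the inspectee's optimal q on day 1 is 1/14, and the value is 5·(1/14) + (-3)·(13/14) = -17/7.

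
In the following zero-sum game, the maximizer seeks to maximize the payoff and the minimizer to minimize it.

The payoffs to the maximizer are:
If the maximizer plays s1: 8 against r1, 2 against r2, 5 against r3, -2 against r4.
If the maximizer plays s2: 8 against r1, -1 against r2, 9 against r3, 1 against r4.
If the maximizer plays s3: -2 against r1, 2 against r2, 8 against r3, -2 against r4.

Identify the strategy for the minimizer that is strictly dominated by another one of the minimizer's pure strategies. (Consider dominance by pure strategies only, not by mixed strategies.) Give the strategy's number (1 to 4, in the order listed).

The minimizer prefers columns that give the maximizer less. Compare r3 with r2: 2 < 5, -1 < 9, 2 < 8.
So r2 strictly dominates r3 for the minimizer; r3 is strictly dominated.

3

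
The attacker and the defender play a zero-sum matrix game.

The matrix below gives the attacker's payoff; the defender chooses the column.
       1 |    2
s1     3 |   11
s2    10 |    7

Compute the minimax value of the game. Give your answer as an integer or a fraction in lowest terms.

89/11

Row minima are 3 and 7, so the attacker's maximin is 7; column maxima are 10 and 11, so the defender's minimax is 10. These differ, so the equilibrium is in mixed strategies.
Let the attacker play s1 with probability p. The defender is indifferent when 3p + 10(1−p) = 11p + 7(1−p), giving p = 3/11.
Let the defender play 1 with probability q. The attacker is indifferent when 3q + 11(1−q) = 10q + 7(1−q), giving q = 4/11.
The value is 3·(4/11) + (11)·(7/11) = 89/11.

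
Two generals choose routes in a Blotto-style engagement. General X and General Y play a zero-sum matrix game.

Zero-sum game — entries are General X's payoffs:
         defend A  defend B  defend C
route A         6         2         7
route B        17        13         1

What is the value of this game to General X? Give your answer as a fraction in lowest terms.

Column defend A is strictly dominated by defend B for General Y (it gives General X more in every row).
The remaining 2×2 game on (route A, route B) × (defend B, defend C) has no saddle point. Let General X play route A with probability p; indifference gives 2p + 13(1−p) = 7p + (1−p), so p = 12/17.
Similarly General Y's optimal q on defend B is 6/17, and the value is 2·(6/17) + (7)·(11/17) = 89/17.

89/17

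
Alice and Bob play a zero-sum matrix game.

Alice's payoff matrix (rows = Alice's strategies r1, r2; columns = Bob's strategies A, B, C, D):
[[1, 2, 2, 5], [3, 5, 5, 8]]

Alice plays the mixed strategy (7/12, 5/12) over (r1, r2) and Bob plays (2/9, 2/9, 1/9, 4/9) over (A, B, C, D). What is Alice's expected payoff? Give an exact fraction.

Against (2/9, 2/9, 1/9, 4/9), each row's expected payoff is r1: 28/9; r2: 53/9.
Taking the (7/12, 5/12)-weighted average: (7/12)·(28/9) + (5/12)·(53/9) = 461/108.

461/108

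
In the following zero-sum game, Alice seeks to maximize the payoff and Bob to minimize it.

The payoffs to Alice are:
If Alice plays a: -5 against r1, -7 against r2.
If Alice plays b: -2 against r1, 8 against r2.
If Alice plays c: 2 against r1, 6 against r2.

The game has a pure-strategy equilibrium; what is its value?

Row minima: -7, -2, 2 → Alice's maximin is 2.
Column maxima: 2, 8 → Bob's minimax is 2.
They coincide at (c, r1), so the value is 2.

2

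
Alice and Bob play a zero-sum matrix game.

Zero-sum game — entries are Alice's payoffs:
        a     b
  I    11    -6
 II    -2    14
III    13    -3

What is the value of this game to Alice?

11/2

Row I is strictly dominated by row III, so Alice never plays it.
The remaining 2×2 game on (II, III) × (a, b) has no saddle point. Let Alice play II with probability p; indifference gives −2p + 13(1−p) = 14p − 3(1−p), so p = 1/2.
Similarly Bob's optimal q on a is 17/32, and the value is -2·(17/32) + (14)·(15/32) = 11/2.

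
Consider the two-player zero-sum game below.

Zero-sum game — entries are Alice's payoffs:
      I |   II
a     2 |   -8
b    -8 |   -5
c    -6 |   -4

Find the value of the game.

Row b is strictly dominated by row c, so Alice never plays it.
The remaining 2×2 game on (a, c) × (I, II) has no saddle point. Let Alice play a with probability p; indifference gives 2p − 6(1−p) = −8p − 4(1−p), so p = 1/6.
Similarly Bob's optimal q on I is 1/3, and the value is 2·(1/3) + (-8)·(2/3) = -14/3.

-14/3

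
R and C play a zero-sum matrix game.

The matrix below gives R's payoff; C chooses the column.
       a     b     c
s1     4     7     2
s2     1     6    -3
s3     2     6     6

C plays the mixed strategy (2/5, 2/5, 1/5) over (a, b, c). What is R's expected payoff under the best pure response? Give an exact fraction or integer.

24/5

s1: (4)·(2/5) + (7)·(2/5) + (2)·(1/5) = 24/5.
s2: (1)·(2/5) + (6)·(2/5) + (-3)·(1/5) = 11/5.
s3: (2)·(2/5) + (6)·(2/5) + (6)·(1/5) = 22/5.
The best pure response is s1 with expected payoff 24/5.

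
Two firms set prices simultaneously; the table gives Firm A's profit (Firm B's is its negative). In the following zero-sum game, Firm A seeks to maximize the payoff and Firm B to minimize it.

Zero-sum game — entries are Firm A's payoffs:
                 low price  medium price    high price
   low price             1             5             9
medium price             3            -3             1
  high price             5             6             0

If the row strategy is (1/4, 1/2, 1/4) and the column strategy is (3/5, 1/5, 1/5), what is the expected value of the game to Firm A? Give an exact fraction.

13/5

Against (3/5, 1/5, 1/5), each row's expected payoff is low price: 17/5; medium price: 7/5; high price: 21/5.
Taking the (1/4, 1/2, 1/4)-weighted average: (1/4)·(17/5) + (1/2)·(7/5) + (1/4)·(21/5) = 13/5.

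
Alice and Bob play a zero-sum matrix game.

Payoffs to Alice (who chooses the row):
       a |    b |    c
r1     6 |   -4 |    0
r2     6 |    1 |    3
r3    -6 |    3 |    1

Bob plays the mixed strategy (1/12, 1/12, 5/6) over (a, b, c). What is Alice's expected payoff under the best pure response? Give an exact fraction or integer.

r1: (6)·(1/12) + (-4)·(1/12) + (0)·(5/6) = 1/6.
r2: (6)·(1/12) + (1)·(1/12) + (3)·(5/6) = 37/12.
r3: (-6)·(1/12) + (3)·(1/12) + (1)·(5/6) = 7/12.
The best pure response is r2 with expected payoff 37/12.

37/12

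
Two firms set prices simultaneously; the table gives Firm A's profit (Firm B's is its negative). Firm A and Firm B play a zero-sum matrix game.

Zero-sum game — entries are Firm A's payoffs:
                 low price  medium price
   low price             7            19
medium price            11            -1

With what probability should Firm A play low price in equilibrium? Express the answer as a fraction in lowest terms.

Row minima are 7 and -1, so Firm A's maximin is 7; column maxima are 11 and 19, so Firm B's minimax is 11. These differ, so the equilibrium is in mixed strategies.
Let Firm A play low price with probability p. Firm B is indifferent when 7p + 11(1−p) = 19p − (1−p), giving p = 1/2.

1/2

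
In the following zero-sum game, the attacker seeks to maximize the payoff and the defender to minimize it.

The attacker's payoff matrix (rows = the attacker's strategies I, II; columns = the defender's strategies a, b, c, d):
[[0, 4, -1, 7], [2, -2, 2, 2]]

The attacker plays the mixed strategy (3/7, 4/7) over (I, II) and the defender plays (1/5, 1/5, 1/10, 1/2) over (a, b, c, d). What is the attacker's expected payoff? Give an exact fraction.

Against (1/5, 1/5, 1/10, 1/2), each row's expected payoff is I: 21/5; II: 6/5.
Taking the (3/7, 4/7)-weighted average: (3/7)·(21/5) + (4/7)·(6/5) = 87/35.

87/35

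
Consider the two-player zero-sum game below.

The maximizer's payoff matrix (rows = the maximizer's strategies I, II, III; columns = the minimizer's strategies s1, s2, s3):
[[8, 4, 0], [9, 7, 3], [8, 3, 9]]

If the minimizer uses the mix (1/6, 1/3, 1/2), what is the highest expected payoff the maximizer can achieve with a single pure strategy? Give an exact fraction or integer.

41/6

I: (8)·(1/6) + (4)·(1/3) + (0)·(1/2) = 8/3.
II: (9)·(1/6) + (7)·(1/3) + (3)·(1/2) = 16/3.
III: (8)·(1/6) + (3)·(1/3) + (9)·(1/2) = 41/6.
The best pure response is III with expected payoff 41/6.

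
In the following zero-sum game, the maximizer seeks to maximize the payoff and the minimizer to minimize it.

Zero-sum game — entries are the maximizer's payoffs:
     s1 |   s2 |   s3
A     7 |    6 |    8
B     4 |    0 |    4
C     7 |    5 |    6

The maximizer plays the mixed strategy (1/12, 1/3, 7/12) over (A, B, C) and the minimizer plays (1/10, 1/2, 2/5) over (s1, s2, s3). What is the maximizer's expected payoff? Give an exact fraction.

Against (1/10, 1/2, 2/5), each row's expected payoff is A: 69/10; B: 2; C: 28/5.
Taking the (1/12, 1/3, 7/12)-weighted average: (1/12)·(69/10) + (1/3)·(2) + (7/12)·(28/5) = 541/120.

541/120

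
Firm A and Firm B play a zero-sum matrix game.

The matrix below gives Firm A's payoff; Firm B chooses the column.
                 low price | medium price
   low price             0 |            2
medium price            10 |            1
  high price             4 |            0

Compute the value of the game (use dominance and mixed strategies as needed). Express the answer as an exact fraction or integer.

Row high price is strictly dominated by row medium price, so Firm A never plays it.
The remaining 2×2 game on (low price, medium price) × (low price, medium price) has no saddle point. Let Firm A play low price with probability p; indifference gives 10(1−p) = 2p + (1−p), so p = 9/11.
Similarly Firm B's optimal q on low price is 1/11, and the value is 0·(1/11) + (2)·(10/11) = 20/11.

20/11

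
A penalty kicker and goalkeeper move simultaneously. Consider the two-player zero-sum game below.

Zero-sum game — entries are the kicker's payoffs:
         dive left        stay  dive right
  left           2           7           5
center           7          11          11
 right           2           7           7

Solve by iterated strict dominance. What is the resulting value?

Row left is strictly dominated by row center (7>2, 11>7, 11>5); eliminate left.
Column stay is strictly dominated by dive left for the goalkeeper (7<11, 2<7); eliminate stay.
Column dive right is strictly dominated by dive left for the goalkeeper (7<11, 2<7); eliminate dive right.
Row right is strictly dominated by row center (7>2); eliminate right.
Only (center, dive left) remains, with payoff 7.

7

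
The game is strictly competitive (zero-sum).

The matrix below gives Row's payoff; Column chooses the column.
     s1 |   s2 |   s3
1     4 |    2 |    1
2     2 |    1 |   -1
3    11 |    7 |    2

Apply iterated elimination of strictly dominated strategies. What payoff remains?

Row 2 is strictly dominated by row 1 (4>2, 2>1, 1>-1); eliminate 2.
Column s2 is strictly dominated by s3 for Column (1<2, 2<7); eliminate s2.
Column s1 is strictly dominated by s3 for Column (1<4, 2<11); eliminate s1.
Row 1 is strictly dominated by row 3 (2>1); eliminate 1.
Only (3, s3) remains, with payoff 2.

2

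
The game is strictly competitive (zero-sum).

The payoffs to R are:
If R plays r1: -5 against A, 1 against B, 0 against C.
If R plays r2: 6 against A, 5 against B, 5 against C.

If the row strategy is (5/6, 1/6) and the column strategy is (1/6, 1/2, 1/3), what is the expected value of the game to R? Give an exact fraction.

7/12

Against (1/6, 1/2, 1/3), each row's expected payoff is r1: -1/3; r2: 31/6.
Taking the (5/6, 1/6)-weighted average: (5/6)·(-1/3) + (1/6)·(31/6) = 7/12.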